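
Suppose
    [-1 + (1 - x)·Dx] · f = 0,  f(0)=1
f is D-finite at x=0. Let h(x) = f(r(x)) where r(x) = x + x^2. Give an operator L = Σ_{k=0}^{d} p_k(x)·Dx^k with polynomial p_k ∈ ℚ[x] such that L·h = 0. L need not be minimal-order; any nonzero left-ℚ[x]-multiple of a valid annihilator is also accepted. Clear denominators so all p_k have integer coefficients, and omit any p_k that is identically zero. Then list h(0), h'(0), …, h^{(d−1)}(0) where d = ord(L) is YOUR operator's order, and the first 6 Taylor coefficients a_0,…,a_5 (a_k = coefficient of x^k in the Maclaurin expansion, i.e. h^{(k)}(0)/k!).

f: a_k = 1, 1, 1, 1, 1, 1, …
Change of var in L_f (x↦r) gives L₀.
L = (1 + 2·x) + (-1 + x + x^2)·Dx  (order 1).
h: a_k = 1, 1, 2, 3, 5, 8, …
ICs: h(0) = 1.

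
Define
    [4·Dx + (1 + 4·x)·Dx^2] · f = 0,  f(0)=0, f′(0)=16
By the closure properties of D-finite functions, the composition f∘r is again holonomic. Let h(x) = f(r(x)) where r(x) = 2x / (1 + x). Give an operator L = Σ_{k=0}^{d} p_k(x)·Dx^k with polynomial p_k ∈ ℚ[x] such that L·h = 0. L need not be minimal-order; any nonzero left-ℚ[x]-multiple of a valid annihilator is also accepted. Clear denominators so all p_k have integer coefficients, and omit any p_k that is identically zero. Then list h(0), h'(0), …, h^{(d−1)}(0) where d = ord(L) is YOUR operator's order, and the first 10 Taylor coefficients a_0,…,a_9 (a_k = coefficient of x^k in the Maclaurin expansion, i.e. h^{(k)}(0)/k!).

f: a_k = 0, 16, -32, 256/3, -256, 4096/5, -8192/3, 65536/7, -32768, 1048576/9, …
L₀ from L_f via x↦r, Dx↦r'^{-1}Dx.
L = (10 + 18·x)·Dx + (1 + 10·x + 9·x^2)·Dx^2  (order 2).
h: a_k = 0, 32, -160, 2912/3, -6560, 236192/5, -1062880/3, 19131872/7, -21523360, 1549681952/9, …
ICs: h(0) = 0, h′(0) = 32.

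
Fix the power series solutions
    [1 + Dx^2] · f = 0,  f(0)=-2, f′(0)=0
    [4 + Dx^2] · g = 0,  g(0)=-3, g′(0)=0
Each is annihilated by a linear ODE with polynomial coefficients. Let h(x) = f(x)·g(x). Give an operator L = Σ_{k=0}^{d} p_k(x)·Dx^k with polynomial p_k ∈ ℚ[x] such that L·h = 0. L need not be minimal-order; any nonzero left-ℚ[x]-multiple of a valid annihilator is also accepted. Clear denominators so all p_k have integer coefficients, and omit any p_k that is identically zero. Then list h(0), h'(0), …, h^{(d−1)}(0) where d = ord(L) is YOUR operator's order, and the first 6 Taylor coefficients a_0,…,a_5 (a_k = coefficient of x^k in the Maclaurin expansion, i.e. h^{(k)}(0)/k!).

L = 9 + 10·Dx^2 + Dx^4  (order 4).
h: a_k = 6, 0, -15, 0, 41/4, 0, …
ICs: h(0) = 6, h′(0) = 0, h′′(0) = -30, h′′′(0) = 0.

f: a_k = -2, 0, 1, 0, -1/12, 0, …
g: a_k = -3, 0, 6, 0, -2, 0, …
Product ⇒ symmetric product L₀, ord ≤ 4.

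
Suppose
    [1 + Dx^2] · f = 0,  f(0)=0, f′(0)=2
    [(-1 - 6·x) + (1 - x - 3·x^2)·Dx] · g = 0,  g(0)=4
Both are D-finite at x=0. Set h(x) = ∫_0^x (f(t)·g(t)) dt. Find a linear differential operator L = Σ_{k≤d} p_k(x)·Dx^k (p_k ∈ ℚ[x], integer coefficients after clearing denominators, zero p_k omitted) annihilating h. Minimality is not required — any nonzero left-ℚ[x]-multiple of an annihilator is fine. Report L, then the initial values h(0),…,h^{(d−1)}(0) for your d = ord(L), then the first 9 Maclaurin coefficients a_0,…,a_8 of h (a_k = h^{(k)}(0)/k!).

f: a_k = 0, 2, 0, -1/3, 0, 1/60, 0, -1/2520, 0, …
g: a_k = 4, 4, 16, 28, 76, 160, 388, 868, 2032, …
h₀=f·g: eliminate ⇒ L₀, order ≤ 2·1.
∫: right-multiply L₀ by Dx.
L = (5 + x + 3·x^2)·Dx + (2 + 12·x)·Dx^2 + (-1 + x + 3·x^2)·Dx^3  (order 3).
h: a_k = 0, 0, 4, 8/3, 23/3, 164/15, 2201/90, 4661/105, 473087/5040, …
ICs: h(0) = 0, h′(0) = 0, h′′(0) = 8.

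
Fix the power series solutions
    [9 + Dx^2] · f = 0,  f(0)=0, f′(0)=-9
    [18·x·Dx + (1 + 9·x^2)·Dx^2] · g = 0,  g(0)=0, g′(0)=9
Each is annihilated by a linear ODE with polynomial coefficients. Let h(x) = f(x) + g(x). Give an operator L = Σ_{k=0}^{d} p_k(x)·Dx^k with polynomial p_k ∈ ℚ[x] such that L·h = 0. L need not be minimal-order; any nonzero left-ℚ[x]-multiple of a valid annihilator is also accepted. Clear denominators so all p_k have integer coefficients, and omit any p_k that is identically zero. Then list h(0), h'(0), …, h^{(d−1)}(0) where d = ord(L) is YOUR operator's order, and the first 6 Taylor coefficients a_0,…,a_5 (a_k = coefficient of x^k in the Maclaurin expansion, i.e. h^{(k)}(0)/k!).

L = (-1782·x + 20412·x^3 + 13122·x^5)·Dx + (-9 + 567·x^2 + 6561·x^4 + 6561·x^6)·Dx^2 + (-198·x + 2268·x^3 + 1458·x^5)·Dx^3 + (-1 + 63·x^2 + 729·x^4 + 729·x^6)·Dx^4  (order 4).
h: a_k = 0, 0, 0, -27/2, 0, 5589/40, …
ICs: h(0) = 0, h′(0) = 0, h′′(0) = 0, h′′′(0) = -81.

f: a_k = 0, -9, 0, 27/2, 0, -243/40, …
g: a_k = 0, 9, 0, -27, 0, 729/5, …
L₀ := lclm(L_f,L_g); ord L₀ ≤ 2+2.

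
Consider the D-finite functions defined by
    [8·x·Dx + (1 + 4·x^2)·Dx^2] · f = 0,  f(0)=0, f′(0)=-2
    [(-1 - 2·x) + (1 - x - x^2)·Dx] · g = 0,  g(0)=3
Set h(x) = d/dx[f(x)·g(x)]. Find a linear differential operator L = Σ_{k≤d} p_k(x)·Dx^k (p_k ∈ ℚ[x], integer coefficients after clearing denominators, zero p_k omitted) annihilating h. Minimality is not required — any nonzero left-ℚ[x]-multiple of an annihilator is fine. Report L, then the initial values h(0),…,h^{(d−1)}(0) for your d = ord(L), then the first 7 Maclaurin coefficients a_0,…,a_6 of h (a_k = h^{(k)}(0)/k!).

f: a_k = 0, -2, 0, 8/3, 0, -32/5, 0, …
g: a_k = 3, 3, 6, 9, 15, 24, 39, …
f·g: L₀ = L_f ⊗_s L_g, ord ≤ 2·1.
h₀' ⇒ L via d/dx closure of L₀.
L = (-10 + 264·x^2 + 384·x^3 + 576·x^4) + (7 + 22·x + 12·x^2 + 88·x^3 + 384·x^4 + 384·x^5)·Dx + (-1 - 3·x - 11·x^2 + 4·x^3 - 16·x^4 + 64·x^5 + 48·x^6)·Dx^2  (order 2).
h: a_k = -6, -12, -12, -40, -166, -1296/5, -754/5, …
ICs: h(0) = -6, h′(0) = -12.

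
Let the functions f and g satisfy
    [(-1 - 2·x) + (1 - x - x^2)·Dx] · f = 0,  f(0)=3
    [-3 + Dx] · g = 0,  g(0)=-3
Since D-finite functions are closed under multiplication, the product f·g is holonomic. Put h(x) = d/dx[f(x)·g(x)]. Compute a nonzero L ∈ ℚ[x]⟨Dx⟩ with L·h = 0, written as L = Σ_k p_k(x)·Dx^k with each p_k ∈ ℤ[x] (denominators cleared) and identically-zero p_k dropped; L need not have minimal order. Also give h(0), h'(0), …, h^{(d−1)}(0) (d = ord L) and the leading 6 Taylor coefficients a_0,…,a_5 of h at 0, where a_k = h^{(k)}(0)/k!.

L = (19 - 6·x - 21·x^2 + 6·x^3 + 9·x^4) + (-4 + 5·x + 6·x^2 - 4·x^3 - 3·x^4)·Dx  (order 1).
h: a_k = -36, -171, -486, -2223/2, -4581/2, -178821/40, …
ICs: h(0) = -36.

f: a_k = 3, 3, 6, 9, 15, 24, …
g: a_k = -3, -9, -27/2, -27/2, -81/8, -243/40, …
Sym-product of L_f,L_g gives L₀ (≤ ord 1).
h=h₀': d/dx-closure on L₀ ⇒ L.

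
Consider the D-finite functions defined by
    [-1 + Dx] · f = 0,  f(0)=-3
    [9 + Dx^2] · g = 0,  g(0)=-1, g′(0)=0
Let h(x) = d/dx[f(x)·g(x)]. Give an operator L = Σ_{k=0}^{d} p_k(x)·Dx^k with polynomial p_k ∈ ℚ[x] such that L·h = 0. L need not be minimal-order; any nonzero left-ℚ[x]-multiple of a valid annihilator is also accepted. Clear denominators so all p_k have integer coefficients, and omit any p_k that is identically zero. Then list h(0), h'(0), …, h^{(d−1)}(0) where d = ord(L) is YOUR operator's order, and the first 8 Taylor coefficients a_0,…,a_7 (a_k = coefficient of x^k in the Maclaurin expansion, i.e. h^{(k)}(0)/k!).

f: a_k = -3, -3, -3/2, -1/2, -1/8, -1/40, -1/240, -1/1680, …
g: a_k = -1, 0, 9/2, 0, -27/8, 0, 81/80, 0, …
h₀=f·g: eliminate ⇒ L₀, order ≤ 1·2.
h=h₀': d/dx-closure on L₀ ⇒ L.
L = 10 - 2·Dx + Dx^2  (order 2).
h: a_k = 3, -24, -39, 14, 79/2, 44/5, -307/30, -527/105, …
ICs: h(0) = 3, h′(0) = -24.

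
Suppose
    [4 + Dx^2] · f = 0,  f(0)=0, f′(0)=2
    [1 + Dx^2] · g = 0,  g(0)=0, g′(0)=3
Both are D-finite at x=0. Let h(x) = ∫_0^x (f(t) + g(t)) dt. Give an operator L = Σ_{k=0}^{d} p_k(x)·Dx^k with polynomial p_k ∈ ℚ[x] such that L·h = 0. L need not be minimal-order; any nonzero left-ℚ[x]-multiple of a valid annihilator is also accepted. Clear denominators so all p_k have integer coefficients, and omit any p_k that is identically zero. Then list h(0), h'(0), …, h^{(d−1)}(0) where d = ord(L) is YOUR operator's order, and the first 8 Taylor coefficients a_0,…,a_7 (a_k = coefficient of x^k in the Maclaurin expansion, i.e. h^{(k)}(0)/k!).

f: a_k = 0, 2, 0, -4/3, 0, 4/15, 0, -8/315, …
g: a_k = 0, 3, 0, -1/2, 0, 1/40, 0, -1/1680, …
L₀ := lclm(L_f,L_g); ord L₀ ≤ 2+2.
h=∫₀ˣh₀: take L = L₀·Dx.
L = 4·Dx + 5·Dx^3 + Dx^5  (order 5).
h: a_k = 0, 0, 5/2, 0, -11/24, 0, 7/144, 0, …
ICs: h(0) = 0, h′(0) = 0, h′′(0) = 5, h′′′(0) = 0, h′′′′(0) = -11.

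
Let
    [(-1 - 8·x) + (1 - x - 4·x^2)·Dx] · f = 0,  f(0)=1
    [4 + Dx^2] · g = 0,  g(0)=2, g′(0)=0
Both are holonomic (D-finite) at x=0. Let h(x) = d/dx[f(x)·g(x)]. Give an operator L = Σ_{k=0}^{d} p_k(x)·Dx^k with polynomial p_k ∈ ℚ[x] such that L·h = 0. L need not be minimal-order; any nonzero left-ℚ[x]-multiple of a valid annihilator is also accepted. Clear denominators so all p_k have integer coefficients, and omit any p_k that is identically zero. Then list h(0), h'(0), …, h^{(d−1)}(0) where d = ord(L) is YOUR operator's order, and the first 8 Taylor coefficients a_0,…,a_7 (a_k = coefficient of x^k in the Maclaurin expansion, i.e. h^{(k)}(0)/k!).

f: a_k = 1, 1, 5, 9, 29, 65, 181, 441, …
g: a_k = 2, 0, -4, 0, 4/3, 0, -8/45, 0, …
h₀=f·g: eliminate ⇒ L₀, order ≤ 1·2.
h₀' ⇒ L via d/dx closure of L₀.
L = (18 - 8·x - 28·x^2 + 32·x^3 + 64·x^4) + (4 + 34·x + 24·x^2 + 64·x^3)·Dx + (-1 + x^2 + 8·x^3 + 16·x^4)·Dx^2  (order 2).
h: a_k = 2, 12, 42, 472/3, 1430/3, 22724/15, 199654/45, 1380784/105, …
ICs: h(0) = 2, h′(0) = 12.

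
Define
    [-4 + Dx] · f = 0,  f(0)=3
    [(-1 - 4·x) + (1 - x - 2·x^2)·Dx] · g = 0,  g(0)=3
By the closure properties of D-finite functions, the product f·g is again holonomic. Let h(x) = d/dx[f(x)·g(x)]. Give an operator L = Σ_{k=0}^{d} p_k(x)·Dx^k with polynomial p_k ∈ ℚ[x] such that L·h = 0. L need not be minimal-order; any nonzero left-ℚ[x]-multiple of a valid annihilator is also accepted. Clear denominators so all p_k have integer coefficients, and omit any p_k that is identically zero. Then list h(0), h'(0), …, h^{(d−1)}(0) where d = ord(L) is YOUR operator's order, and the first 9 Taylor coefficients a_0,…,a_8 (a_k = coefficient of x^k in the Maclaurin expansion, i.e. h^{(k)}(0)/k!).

f: a_k = 3, 12, 24, 32, 32, 128/5, 256/15, 1024/105, 512/105, …
g: a_k = 3, 3, 9, 15, 33, 63, 129, 255, 513, …
L₀ := L_f ⊗_s L_g (sym. prod.), ord ≤ 1.
h₀' ⇒ L via d/dx closure of L₀.
L = (30 + 4·x - 72·x^2 + 64·x^4) + (-5 + 5·x + 18·x^2 - 8·x^3 - 16·x^4)·Dx  (order 1).
h: a_k = 45, 270, 963, 2748, 7029, 16986, 39703, 3177576/35, 7150091/35, …
ICs: h(0) = 45.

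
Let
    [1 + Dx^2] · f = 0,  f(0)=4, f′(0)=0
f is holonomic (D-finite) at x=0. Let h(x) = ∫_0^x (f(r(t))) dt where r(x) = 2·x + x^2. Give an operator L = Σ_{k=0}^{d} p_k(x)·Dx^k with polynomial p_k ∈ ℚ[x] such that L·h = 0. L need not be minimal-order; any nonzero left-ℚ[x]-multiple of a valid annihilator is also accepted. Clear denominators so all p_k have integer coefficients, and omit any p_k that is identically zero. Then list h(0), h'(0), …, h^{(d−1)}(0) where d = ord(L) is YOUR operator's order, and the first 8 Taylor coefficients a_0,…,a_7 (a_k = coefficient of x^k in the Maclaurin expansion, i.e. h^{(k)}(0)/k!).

L = (4 + 12·x + 12·x^2 + 4·x^3)·Dx - Dx^2 + (1 + x)·Dx^3  (order 3).
h: a_k = 0, 4, 0, -8/3, -2, 2/15, 8/9, 164/315, …
ICs: h(0) = 0, h′(0) = 4, h′′(0) = 0.

f: a_k = 4, 0, -2, 0, 1/6, 0, -1/180, 0, …
Substitute x→r, Dx→(1/r')Dx; clear ⇒ L₀.
∫: right-multiply L₀ by Dx.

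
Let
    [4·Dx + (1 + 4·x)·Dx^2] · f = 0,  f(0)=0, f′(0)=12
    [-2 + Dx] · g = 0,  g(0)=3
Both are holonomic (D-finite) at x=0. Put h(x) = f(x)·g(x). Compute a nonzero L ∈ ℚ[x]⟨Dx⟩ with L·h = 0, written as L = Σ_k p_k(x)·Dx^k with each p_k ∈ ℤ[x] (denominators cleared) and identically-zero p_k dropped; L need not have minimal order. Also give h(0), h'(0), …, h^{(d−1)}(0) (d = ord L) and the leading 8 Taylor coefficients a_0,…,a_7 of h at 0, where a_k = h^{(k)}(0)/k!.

L = (-4 + 16·x) - 16·x·Dx + (1 + 4·x)·Dx^2  (order 2).
h: a_k = 0, 36, 0, 120, -288, 5016/5, -3392, 413264/35, …
ICs: h(0) = 0, h′(0) = 36.

f: a_k = 0, 12, -24, 64, -192, 3072/5, -2048, 49152/7, …
g: a_k = 3, 6, 6, 4, 2, 4/5, 4/15, 8/105, …
L₀ := L_f ⊗_s L_g (sym. prod.), ord ≤ 2.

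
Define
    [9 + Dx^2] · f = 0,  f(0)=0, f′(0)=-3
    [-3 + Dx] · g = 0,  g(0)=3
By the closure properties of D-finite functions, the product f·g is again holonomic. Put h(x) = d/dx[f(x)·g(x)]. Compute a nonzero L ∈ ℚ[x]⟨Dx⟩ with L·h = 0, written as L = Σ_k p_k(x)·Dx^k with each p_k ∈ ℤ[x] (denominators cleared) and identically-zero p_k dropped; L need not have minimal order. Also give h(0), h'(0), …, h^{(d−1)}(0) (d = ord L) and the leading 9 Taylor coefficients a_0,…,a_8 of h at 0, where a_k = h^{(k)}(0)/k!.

L = 18 - 6·Dx + Dx^2  (order 2).
h: a_k = -9, -54, -81, 0, 243/2, 729/5, 729/10, 0, -6561/280, …
ICs: h(0) = -9, h′(0) = -54.

f: a_k = 0, -3, 0, 9/2, 0, -81/40, 0, 243/560, 0, …
g: a_k = 3, 9, 27/2, 27/2, 81/8, 243/40, 243/80, 729/560, 2187/4480, …
h₀=f·g: eliminate ⇒ L₀, order ≤ 2·1.
h₀' ⇒ L via d/dx closure of L₀.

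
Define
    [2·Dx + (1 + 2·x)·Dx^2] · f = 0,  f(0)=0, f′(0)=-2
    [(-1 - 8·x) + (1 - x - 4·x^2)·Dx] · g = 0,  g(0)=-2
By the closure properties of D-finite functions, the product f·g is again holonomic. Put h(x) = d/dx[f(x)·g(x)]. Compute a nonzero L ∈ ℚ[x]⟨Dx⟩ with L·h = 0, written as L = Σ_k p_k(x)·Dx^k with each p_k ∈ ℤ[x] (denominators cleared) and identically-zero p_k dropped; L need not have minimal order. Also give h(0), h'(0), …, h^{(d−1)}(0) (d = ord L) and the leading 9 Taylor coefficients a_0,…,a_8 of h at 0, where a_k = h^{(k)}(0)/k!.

L = (160 + 720·x + 1152·x^2) + (11 + 170·x + 768·x^2 + 896·x^3)·Dx + (-5 - 21·x + 14·x^2 + 136·x^3 + 128·x^4)·Dx^2  (order 2).
h: a_k = 4, 0, 64, 160/3, 1672/3, 4304/5, 13144/3, 318016/35, 1182248/35, …
ICs: h(0) = 4, h′(0) = 0.

f: a_k = 0, -2, 2, -8/3, 4, -32/5, 32/3, -128/7, 32, …
g: a_k = -2, -2, -10, -18, -58, -130, -362, -882, -2330, …
Product ⇒ symmetric product L₀, ord ≤ 2.
h=h₀': d/dx-closure on L₀ ⇒ L.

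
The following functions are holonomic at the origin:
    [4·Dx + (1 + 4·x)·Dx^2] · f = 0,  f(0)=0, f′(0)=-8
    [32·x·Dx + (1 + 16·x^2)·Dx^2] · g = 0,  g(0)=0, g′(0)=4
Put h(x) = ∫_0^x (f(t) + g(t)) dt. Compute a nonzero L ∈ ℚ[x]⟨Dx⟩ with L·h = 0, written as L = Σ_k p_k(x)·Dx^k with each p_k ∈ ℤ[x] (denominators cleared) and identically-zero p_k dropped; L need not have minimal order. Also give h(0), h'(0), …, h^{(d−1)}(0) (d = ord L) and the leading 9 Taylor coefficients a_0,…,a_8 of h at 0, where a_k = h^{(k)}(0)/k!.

L = (-32 - 384·x + 1536·x^2 + 2048·x^3)·Dx^2 + (-16 - 64·x + 3072·x^3 + 4096·x^4)·Dx^3 + (-1 + 4·x + 32·x^2 + 128·x^3 + 768·x^4 + 1024·x^5)·Dx^4  (order 4).
h: a_k = 0, 0, -2, 16/3, -16, 128/5, -512/15, 4096/21, -6144/7, …
ICs: h(0) = 0, h′(0) = 0, h′′(0) = -4, h′′′(0) = 32.

f: a_k = 0, -8, 16, -128/3, 128, -2048/5, 4096/3, -32768/7, 16384, …
g: a_k = 0, 4, 0, -64/3, 0, 1024/5, 0, -16384/7, 0, …
Weyl lclm of L_f,L_g ⇒ L₀ (ord ≤ 4).
∫: right-multiply L₀ by Dx.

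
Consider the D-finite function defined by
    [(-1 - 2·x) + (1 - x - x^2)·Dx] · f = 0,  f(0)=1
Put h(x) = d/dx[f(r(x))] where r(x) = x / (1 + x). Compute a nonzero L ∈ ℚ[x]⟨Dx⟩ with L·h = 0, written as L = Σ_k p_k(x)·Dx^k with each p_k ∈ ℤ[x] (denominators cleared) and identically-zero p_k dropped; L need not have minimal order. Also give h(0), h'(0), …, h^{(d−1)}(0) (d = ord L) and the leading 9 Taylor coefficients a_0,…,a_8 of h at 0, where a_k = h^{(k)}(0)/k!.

f: a_k = 1, 1, 2, 3, 5, 8, 13, 21, 34, …
Substitute x→r, Dx→(1/r')Dx; clear ⇒ L₀.
h₀' ⇒ L via d/dx closure of L₀.
L = (2 + 6·x + 12·x^2 + 6·x^3) + (-1 - 5·x - 6·x^2 + x^3 + 3·x^4)·Dx  (order 1).
h: a_k = 1, 2, 0, 4, -5, 12, -21, 40, -72, …
ICs: h(0) = 1.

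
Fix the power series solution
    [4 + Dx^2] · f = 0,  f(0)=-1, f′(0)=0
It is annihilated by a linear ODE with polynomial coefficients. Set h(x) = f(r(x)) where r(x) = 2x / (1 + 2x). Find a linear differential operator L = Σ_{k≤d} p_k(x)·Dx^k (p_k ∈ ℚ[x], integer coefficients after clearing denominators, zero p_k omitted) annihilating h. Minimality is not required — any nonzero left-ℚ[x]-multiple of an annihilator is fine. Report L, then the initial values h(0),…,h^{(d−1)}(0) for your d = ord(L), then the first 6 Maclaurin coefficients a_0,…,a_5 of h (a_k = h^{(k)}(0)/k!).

L = 16 + (4 + 24·x + 48·x^2 + 32·x^3)·Dx + (1 + 8·x + 24·x^2 + 32·x^3 + 16·x^4)·Dx^2  (order 2).
h: a_k = -1, 0, 8, -32, 256/3, -512/3, …
ICs: h(0) = -1, h′(0) = 0.

f: a_k = -1, 0, 2, 0, -2/3, 0, …
Substitute x→r, Dx→(1/r')Dx; clear ⇒ L₀.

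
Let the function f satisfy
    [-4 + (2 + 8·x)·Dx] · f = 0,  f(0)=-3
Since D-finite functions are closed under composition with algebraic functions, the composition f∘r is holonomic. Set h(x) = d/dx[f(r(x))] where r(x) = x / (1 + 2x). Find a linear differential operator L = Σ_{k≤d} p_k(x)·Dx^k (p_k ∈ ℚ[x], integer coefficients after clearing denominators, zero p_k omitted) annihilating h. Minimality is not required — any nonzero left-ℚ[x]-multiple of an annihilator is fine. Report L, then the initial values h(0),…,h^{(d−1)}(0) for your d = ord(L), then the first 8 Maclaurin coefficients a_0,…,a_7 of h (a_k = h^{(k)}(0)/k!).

f: a_k = -3, -6, 6, -12, 30, -84, 252, -792, …
L₀ from L_f via x↦r, Dx↦r'^{-1}Dx.
h=h₀': d/dx-closure on L₀ ⇒ L.
L = (-6 - 24·x) + (-1 - 8·x - 12·x^2)·Dx  (order 1).
h: a_k = -6, 36, -180, 888, -4500, 23544, -126504, 693360, …
ICs: h(0) = -6.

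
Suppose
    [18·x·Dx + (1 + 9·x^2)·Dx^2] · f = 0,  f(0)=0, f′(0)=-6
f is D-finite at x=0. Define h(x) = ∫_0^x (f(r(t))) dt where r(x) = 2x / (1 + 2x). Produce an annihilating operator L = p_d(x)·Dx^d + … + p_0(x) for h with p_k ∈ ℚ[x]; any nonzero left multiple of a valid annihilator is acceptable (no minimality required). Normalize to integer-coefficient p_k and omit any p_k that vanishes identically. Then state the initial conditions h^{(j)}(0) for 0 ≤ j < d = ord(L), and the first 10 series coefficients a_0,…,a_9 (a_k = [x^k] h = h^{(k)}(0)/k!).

f: a_k = 0, -6, 0, 18, 0, -486/5, 0, 4374/7, 0, -4374, …
L₀ from L_f via x↦r, Dx↦r'^{-1}Dx.
∫: right-multiply L₀ by Dx.
L = (4 + 80·x)·Dx^2 + (1 + 4·x + 40·x^2)·Dx^3  (order 3).
h: a_k = 0, 0, -6, 8, 24, -768/5, 128/5, 19968/7, -63744/7, -114688/3, …
ICs: h(0) = 0, h′(0) = 0, h′′(0) = -12.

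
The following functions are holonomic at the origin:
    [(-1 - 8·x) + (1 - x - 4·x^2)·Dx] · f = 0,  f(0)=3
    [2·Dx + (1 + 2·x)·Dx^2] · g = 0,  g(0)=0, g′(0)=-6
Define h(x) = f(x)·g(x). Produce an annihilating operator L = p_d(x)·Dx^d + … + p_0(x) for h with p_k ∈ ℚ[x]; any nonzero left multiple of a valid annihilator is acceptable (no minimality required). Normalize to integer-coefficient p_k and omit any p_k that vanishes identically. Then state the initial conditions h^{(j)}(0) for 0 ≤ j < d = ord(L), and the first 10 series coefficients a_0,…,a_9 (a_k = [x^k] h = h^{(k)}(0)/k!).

L = (10 + 32·x) + (22·x + 40·x^2)·Dx + (-1 - x + 6·x^2 + 8·x^3)·Dx^2  (order 2).
h: a_k = 0, -18, 0, -96, -60, -2508/5, -3228/5, -19716/7, -178884/35, -591124/35, …
ICs: h(0) = 0, h′(0) = -18.

f: a_k = 3, 3, 15, 27, 87, 195, 543, 1323, 3495, 8787, …
g: a_k = 0, -6, 6, -8, 12, -96/5, 32, -384/7, 96, -512/3, …
h₀=f·g: eliminate ⇒ L₀, order ≤ 1·2.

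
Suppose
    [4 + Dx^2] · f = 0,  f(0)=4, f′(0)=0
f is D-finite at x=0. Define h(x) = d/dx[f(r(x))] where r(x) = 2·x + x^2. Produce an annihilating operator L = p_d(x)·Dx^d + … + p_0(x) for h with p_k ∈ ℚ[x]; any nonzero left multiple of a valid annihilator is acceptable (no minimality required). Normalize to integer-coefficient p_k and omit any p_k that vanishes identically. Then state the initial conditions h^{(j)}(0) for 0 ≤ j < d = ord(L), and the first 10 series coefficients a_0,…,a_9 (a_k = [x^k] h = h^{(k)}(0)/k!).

L = (19 + 64·x + 96·x^2 + 64·x^3 + 16·x^4) + (-3 - 3·x)·Dx + (1 + 2·x + x^2)·Dx^2  (order 2).
h: a_k = 0, -64, -96, 416/3, 1280/3, 3712/15, -4928/15, -191936/315, -9728/35, 652672/2835, …
ICs: h(0) = 0, h′(0) = -64.

f: a_k = 4, 0, -8, 0, 8/3, 0, -16/45, 0, 8/315, 0, …
h₀=f(r): pull back L_f along r ⇒ L₀.
Derive L from L₀ (diff closure).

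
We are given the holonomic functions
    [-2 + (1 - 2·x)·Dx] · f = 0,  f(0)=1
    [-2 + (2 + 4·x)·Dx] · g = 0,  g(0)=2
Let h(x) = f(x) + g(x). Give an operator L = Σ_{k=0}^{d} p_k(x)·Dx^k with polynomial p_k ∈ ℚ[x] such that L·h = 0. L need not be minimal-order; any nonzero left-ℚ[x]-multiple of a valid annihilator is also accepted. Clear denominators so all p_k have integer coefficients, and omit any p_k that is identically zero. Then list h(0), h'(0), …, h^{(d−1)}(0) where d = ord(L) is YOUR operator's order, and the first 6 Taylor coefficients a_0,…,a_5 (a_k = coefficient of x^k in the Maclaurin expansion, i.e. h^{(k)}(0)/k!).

f: a_k = 1, 2, 4, 8, 16, 32, …
g: a_k = 2, 2, -1, 1, -5/4, 7/4, …
Weyl lclm of L_f,L_g ⇒ L₀ (ord ≤ 2).
L = (-10 - 12·x) + (9 + 28·x + 36·x^2)·Dx + (-1 - 6·x + 4·x^2 + 24·x^3)·Dx^2  (order 2).
h: a_k = 3, 4, 3, 9, 59/4, 135/4, …
ICs: h(0) = 3, h′(0) = 4.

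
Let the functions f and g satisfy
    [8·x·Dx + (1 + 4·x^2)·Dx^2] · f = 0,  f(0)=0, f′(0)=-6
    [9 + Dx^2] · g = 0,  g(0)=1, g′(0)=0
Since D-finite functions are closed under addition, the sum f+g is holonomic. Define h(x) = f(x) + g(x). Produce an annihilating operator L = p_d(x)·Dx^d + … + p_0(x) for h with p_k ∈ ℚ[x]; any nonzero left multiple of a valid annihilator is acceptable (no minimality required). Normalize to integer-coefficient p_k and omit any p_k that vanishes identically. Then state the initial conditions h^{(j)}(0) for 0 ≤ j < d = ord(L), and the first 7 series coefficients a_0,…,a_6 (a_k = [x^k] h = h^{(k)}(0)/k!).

f: a_k = 0, -6, 0, 8, 0, -96/5, 0, …
g: a_k = 1, 0, -9/2, 0, 27/8, 0, -81/80, …
f+g: L₀ = lclm(L_f,L_g), ord ≤ 2+2.
L = (-2808·x + 19008·x^3 + 10368·x^5)·Dx + (9 + 1548·x^2 + 7344·x^4 + 5184·x^6)·Dx^2 + (-312·x + 2112·x^3 + 1152·x^5)·Dx^3 + (1 + 172·x^2 + 816·x^4 + 576·x^6)·Dx^4  (order 4).
h: a_k = 1, -6, -9/2, 8, 27/8, -96/5, -81/80, …
ICs: h(0) = 1, h′(0) = -6, h′′(0) = -9, h′′′(0) = 48.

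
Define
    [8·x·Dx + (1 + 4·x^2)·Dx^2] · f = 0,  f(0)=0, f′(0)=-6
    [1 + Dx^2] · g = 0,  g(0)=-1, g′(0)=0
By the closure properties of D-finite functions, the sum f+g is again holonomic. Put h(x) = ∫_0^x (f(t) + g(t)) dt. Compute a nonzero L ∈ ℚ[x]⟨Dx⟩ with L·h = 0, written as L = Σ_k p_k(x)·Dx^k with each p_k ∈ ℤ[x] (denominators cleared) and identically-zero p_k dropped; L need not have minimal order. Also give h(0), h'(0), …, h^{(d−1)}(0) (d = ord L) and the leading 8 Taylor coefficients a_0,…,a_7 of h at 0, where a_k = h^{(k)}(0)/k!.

f: a_k = 0, -6, 0, 8, 0, -96/5, 0, 384/7, …
g: a_k = -1, 0, 1/2, 0, -1/24, 0, 1/720, 0, …
f+g: L₀ = lclm(L_f,L_g), ord ≤ 2+2.
h=∫₀ˣh₀: take L = L₀·Dx.
L = (-376·x + 1600·x^3 + 128·x^5)·Dx^2 + (-7 + 76·x^2 + 432·x^4 + 64·x^6)·Dx^3 + (-376·x + 1600·x^3 + 128·x^5)·Dx^4 + (-7 + 76·x^2 + 432·x^4 + 64·x^6)·Dx^5  (order 5).
h: a_k = 0, -1, -3, 1/6, 2, -1/120, -16/5, 1/5040, …
ICs: h(0) = 0, h′(0) = -1, h′′(0) = -6, h′′′(0) = 1, h′′′′(0) = 48.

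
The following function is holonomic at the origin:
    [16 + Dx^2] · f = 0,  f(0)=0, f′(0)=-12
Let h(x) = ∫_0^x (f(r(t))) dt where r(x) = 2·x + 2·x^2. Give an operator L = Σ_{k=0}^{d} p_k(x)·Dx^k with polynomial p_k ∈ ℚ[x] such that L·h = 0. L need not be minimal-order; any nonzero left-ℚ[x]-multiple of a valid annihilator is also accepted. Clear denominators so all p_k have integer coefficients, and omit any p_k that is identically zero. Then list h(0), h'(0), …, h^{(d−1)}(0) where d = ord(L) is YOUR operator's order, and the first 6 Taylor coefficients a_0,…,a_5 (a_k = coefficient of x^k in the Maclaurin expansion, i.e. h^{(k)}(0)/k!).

L = (64 + 384·x + 768·x^2 + 512·x^3)·Dx - 2·Dx^2 + (1 + 2·x)·Dx^3  (order 3).
h: a_k = 0, 0, -12, -8, 64, 768/5, …
ICs: h(0) = 0, h′(0) = 0, h′′(0) = -24.

f: a_k = 0, -12, 0, 32, 0, -128/5, …
f∘r: x↦r, Dx↦Dx/r' in L_f ⇒ L₀.
Integrate: L := L₀·Dx.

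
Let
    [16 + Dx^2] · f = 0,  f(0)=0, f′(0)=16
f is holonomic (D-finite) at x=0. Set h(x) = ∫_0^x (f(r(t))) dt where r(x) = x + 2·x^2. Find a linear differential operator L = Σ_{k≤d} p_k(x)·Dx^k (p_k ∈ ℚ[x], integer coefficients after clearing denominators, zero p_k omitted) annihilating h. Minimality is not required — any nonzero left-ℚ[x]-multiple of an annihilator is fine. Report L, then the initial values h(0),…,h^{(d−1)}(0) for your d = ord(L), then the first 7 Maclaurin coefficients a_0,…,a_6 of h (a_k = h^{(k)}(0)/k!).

f: a_k = 0, 16, 0, -128/3, 0, 512/15, 0, …
Substitute x→r, Dx→(1/r')Dx; clear ⇒ L₀.
h=∫₀ˣh₀: take L = L₀·Dx.
L = (16 + 192·x + 768·x^2 + 1024·x^3)·Dx - 4·Dx^2 + (1 + 4·x)·Dx^3  (order 3).
h: a_k = 0, 0, 8, 32/3, -32/3, -256/5, -3584/45, …
ICs: h(0) = 0, h′(0) = 0, h′′(0) = 16.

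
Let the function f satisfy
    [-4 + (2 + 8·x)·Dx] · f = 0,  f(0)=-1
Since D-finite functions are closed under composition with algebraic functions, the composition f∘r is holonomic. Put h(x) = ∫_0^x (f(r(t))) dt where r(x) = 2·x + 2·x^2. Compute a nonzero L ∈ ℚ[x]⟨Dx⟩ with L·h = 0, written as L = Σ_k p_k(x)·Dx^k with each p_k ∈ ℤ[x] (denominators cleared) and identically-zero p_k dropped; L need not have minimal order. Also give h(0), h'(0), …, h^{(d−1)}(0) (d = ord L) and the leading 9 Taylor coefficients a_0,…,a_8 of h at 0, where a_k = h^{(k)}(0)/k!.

L = (-4 - 8·x)·Dx + (1 + 8·x + 8·x^2)·Dx^2  (order 2).
h: a_k = 0, -1, -2, 4/3, -4, 72/5, -176/3, 1824/7, -1232, …
ICs: h(0) = 0, h′(0) = -1.

f: a_k = -1, -2, 2, -4, 10, -28, 84, -264, 858, …
Change of var in L_f (x↦r) gives L₀.
Integrate: L := L₀·Dx.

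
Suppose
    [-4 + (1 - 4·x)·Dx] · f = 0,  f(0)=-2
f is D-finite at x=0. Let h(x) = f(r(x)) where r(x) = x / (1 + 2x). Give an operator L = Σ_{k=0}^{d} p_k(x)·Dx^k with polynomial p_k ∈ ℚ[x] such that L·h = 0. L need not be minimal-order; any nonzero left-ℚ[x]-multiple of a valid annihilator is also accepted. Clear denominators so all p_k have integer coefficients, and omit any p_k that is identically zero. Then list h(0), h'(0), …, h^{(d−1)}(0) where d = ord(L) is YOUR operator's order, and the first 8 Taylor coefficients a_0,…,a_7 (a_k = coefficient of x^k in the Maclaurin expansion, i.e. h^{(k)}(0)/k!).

f: a_k = -2, -8, -32, -128, -512, -2048, -8192, -32768, …
Substitute x→r, Dx→(1/r')Dx; clear ⇒ L₀.
L = 4 + (-1 + 4·x^2)·Dx  (order 1).
h: a_k = -2, -8, -16, -32, -64, -128, -256, -512, …
ICs: h(0) = -2.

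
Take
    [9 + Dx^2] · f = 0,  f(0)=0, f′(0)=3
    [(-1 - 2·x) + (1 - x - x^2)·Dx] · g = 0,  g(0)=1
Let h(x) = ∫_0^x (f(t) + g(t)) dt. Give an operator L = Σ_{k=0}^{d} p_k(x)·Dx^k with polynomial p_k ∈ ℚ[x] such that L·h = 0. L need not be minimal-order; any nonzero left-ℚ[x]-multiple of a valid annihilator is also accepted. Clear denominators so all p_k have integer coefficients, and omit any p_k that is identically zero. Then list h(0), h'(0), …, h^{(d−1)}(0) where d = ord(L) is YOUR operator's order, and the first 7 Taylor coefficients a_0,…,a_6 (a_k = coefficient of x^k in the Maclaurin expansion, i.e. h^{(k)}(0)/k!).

L = (-243 - 432·x + 81·x^2 - 216·x^3 - 405·x^4 - 162·x^5)·Dx + (117 - 225·x - 36·x^2 + 297·x^3 - 54·x^4 - 243·x^5 - 81·x^6)·Dx^2 + (-27 - 48·x + 9·x^2 - 24·x^3 - 45·x^4 - 18·x^5)·Dx^3 + (13 - 25·x - 4·x^2 + 33·x^3 - 6·x^4 - 27·x^5 - 9·x^6)·Dx^4  (order 4).
h: a_k = 0, 1, 2, 2/3, -3/8, 1, 401/240, …
ICs: h(0) = 0, h′(0) = 1, h′′(0) = 4, h′′′(0) = 4.

f: a_k = 0, 3, 0, -9/2, 0, 81/40, 0, …
g: a_k = 1, 1, 2, 3, 5, 8, 13, …
L₀ := lclm(L_f,L_g); ord L₀ ≤ 2+1.
h=∫₀ˣh₀: take L = L₀·Dx.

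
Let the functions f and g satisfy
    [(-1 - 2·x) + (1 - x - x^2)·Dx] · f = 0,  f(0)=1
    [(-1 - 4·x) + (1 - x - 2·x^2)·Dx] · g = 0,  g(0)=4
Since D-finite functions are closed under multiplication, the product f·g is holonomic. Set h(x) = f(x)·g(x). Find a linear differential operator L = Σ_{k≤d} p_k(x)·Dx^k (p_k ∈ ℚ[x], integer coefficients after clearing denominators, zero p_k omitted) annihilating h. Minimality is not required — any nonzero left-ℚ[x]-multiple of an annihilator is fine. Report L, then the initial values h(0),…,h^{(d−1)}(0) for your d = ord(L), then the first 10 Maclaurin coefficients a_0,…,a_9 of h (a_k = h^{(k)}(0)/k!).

L = (-2 - 4·x + 9·x^2 + 8·x^3) + (1 - 2·x - 2·x^2 + 3·x^3 + 2·x^4)·Dx  (order 1).
h: a_k = 4, 8, 24, 52, 120, 256, 548, 1144, 2376, 4884, …
ICs: h(0) = 4.

f: a_k = 1, 1, 2, 3, 5, 8, 13, 21, 34, 55, …
g: a_k = 4, 4, 12, 20, 44, 84, 172, 340, 684, 1364, …
Product ⇒ symmetric product L₀, ord ≤ 1.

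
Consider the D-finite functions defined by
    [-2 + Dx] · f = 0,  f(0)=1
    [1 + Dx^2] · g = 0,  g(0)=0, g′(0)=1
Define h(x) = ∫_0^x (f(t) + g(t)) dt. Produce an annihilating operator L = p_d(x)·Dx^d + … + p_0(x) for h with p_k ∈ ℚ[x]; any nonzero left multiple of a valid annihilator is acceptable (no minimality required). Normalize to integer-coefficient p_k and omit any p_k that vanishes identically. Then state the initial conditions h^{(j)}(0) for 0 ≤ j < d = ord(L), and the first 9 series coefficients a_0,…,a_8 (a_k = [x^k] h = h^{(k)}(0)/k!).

L = -2·Dx + Dx^2 - 2·Dx^3 + Dx^4  (order 4).
h: a_k = 0, 1, 3/2, 2/3, 7/24, 2/15, 11/240, 4/315, 127/40320, …
ICs: h(0) = 0, h′(0) = 1, h′′(0) = 3, h′′′(0) = 4.

f: a_k = 1, 2, 2, 4/3, 2/3, 4/15, 4/45, 8/315, 2/315, …
g: a_k = 0, 1, 0, -1/6, 0, 1/120, 0, -1/5040, 0, …
Sum ⇒ L₀ = lclm(L_f,L_g) in ℚ(x)⟨Dx⟩.
Integrate: L := L₀·Dx.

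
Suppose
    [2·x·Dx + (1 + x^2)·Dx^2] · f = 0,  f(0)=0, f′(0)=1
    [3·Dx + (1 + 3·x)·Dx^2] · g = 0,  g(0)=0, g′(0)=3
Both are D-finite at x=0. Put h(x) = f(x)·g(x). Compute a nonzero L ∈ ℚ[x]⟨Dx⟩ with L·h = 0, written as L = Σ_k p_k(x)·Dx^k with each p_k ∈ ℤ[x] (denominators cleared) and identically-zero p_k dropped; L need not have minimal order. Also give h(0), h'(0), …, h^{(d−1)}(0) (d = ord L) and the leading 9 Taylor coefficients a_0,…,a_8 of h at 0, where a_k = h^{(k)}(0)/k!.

L = (264 + 1260·x + 1008·x^2 + 3420·x^3 + 3240·x^4 + 4212·x^5 + 324·x^7)·Dx + (178 + 660·x + 3828·x^2 + 7308·x^3 + 12960·x^4 + 10044·x^5 + 11340·x^6 + 324·x^7 + 1134·x^8)·Dx^2 + (132 + 608·x + 1728·x^2 + 4568·x^3 + 6456·x^4 + 8856·x^5 + 5184·x^6 + 5544·x^7 + 324·x^8 + 648·x^9)·Dx^3 + (13 + 102·x + 341·x^2 + 744·x^3 + 1138·x^4 + 1236·x^5 + 1386·x^6 + 648·x^7 + 657·x^8 + 54·x^9 + 81·x^10)·Dx^4  (order 4).
h: a_k = 0, 0, 3, -9/2, 8, -75/4, 231/5, -2313/20, 1488/5, …
ICs: h(0) = 0, h′(0) = 0, h′′(0) = 6, h′′′(0) = -27.

f: a_k = 0, 1, 0, -1/3, 0, 1/5, 0, -1/7, 0, …
g: a_k = 0, 3, -9/2, 9, -81/4, 243/5, -243/2, 2187/7, -6561/8, …
h₀=f·g: eliminate ⇒ L₀, order ≤ 2·2.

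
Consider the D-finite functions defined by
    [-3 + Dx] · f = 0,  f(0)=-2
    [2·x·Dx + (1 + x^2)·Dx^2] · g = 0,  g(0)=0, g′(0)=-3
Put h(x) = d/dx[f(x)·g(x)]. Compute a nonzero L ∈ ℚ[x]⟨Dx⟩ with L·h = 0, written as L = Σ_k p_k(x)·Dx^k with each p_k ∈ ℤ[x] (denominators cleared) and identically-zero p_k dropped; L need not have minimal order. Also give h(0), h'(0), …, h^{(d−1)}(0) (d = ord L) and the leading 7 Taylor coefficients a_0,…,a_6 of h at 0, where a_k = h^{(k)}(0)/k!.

L = (21 - 36·x + 72·x^2 - 36·x^3 + 27·x^4) + (-16 + 18·x - 42·x^2 + 18·x^3 - 18·x^4)·Dx + (3 - 2·x + 6·x^2 - 2·x^3 + 3·x^4)·Dx^2  (order 2).
h: a_k = 6, 36, 75, 84, 249/4, 81/2, 1083/40, …
ICs: h(0) = 6, h′(0) = 36.

f: a_k = -2, -6, -9, -9, -27/4, -81/20, -81/40, …
g: a_k = 0, -3, 0, 1, 0, -3/5, 0, …
L₀ := L_f ⊗_s L_g (sym. prod.), ord ≤ 2.
Derive L from L₀ (diff closure).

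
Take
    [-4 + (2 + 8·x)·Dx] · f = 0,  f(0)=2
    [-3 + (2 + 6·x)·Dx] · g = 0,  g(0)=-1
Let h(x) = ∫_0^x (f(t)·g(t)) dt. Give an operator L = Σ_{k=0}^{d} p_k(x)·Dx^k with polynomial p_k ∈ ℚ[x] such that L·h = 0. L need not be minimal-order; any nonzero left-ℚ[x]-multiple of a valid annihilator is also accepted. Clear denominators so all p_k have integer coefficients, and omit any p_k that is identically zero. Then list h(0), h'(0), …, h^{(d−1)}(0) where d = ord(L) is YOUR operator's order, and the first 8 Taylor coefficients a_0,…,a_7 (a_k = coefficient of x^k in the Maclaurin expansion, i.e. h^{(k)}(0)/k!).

L = (-7 - 24·x)·Dx + (2 + 14·x + 24·x^2)·Dx^2  (order 2).
h: a_k = 0, -2, -7/2, 1/12, -7/32, 197/320, -1393/768, 19797/3584, …
ICs: h(0) = 0, h′(0) = -2.

f: a_k = 2, 4, -4, 8, -20, 56, -168, 528, …
g: a_k = -1, -3/2, 9/8, -27/16, 405/128, -1701/256, 15309/1024, -72171/2048, …
Product ⇒ symmetric product L₀, ord ≤ 1.
∫: right-multiply L₀ by Dx.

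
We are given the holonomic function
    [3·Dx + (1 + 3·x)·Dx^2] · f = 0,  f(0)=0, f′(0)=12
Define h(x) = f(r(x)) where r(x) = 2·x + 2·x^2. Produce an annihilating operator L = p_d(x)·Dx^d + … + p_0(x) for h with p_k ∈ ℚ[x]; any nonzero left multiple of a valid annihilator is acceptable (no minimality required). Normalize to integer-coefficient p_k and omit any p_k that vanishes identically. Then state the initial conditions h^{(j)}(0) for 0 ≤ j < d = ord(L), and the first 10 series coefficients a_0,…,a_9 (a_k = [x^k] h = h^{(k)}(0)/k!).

f: a_k = 0, 12, -18, 36, -81, 972/5, -486, 8748/7, -6561/2, 8748, …
f∘r: x↦r, Dx↦Dx/r' in L_f ⇒ L₀.
L = (4 + 12·x + 12·x^2)·Dx + (1 + 8·x + 18·x^2 + 12·x^3)·Dx^2  (order 2).
h: a_k = 0, 24, -48, 144, -504, 9504/5, -7488, 212544/7, -125712, 528768, …
ICs: h(0) = 0, h′(0) = 24.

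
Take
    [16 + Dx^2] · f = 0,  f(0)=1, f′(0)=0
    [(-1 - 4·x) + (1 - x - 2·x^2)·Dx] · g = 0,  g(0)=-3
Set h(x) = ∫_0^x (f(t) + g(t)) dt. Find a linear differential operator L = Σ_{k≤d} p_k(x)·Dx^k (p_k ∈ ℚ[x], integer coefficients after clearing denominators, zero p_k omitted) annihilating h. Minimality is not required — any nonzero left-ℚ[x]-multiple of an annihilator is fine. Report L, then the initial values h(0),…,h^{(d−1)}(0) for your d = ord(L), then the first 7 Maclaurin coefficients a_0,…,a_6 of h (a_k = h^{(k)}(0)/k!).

L = (-368 - 1408·x + 256·x^2 - 512·x^3 - 2560·x^4 - 2048·x^5)·Dx + (176 - 336·x - 384·x^2 + 1024·x^3 + 384·x^4 - 1536·x^5 - 1024·x^6)·Dx^2 + (-23 - 88·x + 16·x^2 - 32·x^3 - 160·x^4 - 128·x^5)·Dx^3 + (11 - 21·x - 24·x^2 + 64·x^3 + 24·x^4 - 96·x^5 - 64·x^6)·Dx^4  (order 4).
h: a_k = 0, -2, -3/2, -17/3, -15/4, -67/15, -21/2, …
ICs: h(0) = 0, h′(0) = -2, h′′(0) = -3, h′′′(0) = -34.

f: a_k = 1, 0, -8, 0, 32/3, 0, -256/45, …
g: a_k = -3, -3, -9, -15, -33, -63, -129, …
Weyl lclm of L_f,L_g ⇒ L₀ (ord ≤ 3).
h=∫h₀ ⇒ L = L₀·Dx.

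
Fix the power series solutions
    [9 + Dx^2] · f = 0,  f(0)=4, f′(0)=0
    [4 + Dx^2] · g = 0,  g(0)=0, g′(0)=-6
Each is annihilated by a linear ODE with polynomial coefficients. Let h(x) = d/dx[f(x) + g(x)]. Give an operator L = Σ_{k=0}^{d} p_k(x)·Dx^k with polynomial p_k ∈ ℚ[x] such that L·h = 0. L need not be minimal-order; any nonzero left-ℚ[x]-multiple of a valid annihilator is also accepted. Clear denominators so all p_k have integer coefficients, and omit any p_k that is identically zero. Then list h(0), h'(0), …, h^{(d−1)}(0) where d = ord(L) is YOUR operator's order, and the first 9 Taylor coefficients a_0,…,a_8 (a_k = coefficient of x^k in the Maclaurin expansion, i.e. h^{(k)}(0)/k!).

f: a_k = 4, 0, -18, 0, 27/2, 0, -81/20, 0, 729/1120, …
g: a_k = 0, -6, 0, 4, 0, -4/5, 0, 8/105, 0, …
L₀ := lclm(L_f,L_g); ord L₀ ≤ 2+2.
Differentiate: ansatz ord ≤ ord L₀ ⇒ L.
L = 36 + 13·Dx^2 + Dx^4  (order 4).
h: a_k = -6, -36, 12, 54, -4, -243/10, 8/15, 729/140, -4/105, …
ICs: h(0) = -6, h′(0) = -36, h′′(0) = 24, h′′′(0) = 324.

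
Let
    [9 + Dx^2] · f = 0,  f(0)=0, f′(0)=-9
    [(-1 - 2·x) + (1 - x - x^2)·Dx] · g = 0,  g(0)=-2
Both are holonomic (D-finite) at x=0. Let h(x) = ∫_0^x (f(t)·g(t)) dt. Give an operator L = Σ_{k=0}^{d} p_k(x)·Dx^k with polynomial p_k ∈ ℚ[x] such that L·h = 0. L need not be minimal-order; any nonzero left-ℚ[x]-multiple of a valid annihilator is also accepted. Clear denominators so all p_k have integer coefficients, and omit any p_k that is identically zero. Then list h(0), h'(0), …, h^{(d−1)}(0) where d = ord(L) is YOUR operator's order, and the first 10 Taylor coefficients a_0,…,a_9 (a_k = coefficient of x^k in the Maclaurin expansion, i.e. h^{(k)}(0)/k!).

L = (-7 + 9·x + 9·x^2)·Dx + (2 + 4·x)·Dx^2 + (-1 + x + x^2)·Dx^3  (order 3).
h: a_k = 0, 0, 9, 6, 9/4, 27/5, 321/40, 1503/140, 6759/448, 6093/280, …
ICs: h(0) = 0, h′(0) = 0, h′′(0) = 18.

f: a_k = 0, -9, 0, 27/2, 0, -243/40, 0, 729/560, 0, -729/4480, …
g: a_k = -2, -2, -4, -6, -10, -16, -26, -42, -68, -110, …
L₀ := L_f ⊗_s L_g (sym. prod.), ord ≤ 2.
h=∫h₀ ⇒ L = L₀·Dx.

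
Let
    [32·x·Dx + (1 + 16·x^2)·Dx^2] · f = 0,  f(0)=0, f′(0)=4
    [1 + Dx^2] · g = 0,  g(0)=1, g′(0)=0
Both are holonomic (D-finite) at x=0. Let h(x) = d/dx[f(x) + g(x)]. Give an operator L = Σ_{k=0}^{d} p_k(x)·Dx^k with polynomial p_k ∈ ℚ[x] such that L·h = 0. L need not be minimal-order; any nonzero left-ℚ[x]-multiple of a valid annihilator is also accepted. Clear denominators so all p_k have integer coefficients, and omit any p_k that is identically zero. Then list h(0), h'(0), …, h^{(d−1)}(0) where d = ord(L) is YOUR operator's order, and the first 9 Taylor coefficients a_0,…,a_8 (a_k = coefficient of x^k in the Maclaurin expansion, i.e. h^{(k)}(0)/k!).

f: a_k = 0, 4, 0, -64/3, 0, 1024/5, 0, -16384/7, 0, …
g: a_k = 1, 0, -1/2, 0, 1/24, 0, -1/720, 0, 1/40320, …
f+g: L₀ = lclm(L_f,L_g), ord ≤ 2+2.
Differentiate: ansatz ord ≤ ord L₀ ⇒ L.
L = (-6112·x + 99328·x^3 + 8192·x^5) + (-31 + 1072·x^2 + 25344·x^4 + 4096·x^6)·Dx + (-6112·x + 99328·x^3 + 8192·x^5)·Dx^2 + (-31 + 1072·x^2 + 25344·x^4 + 4096·x^6)·Dx^3  (order 3).
h: a_k = 4, -1, -64, 1/6, 1024, -1/120, -16384, 1/5040, 262144, …
ICs: h(0) = 4, h′(0) = -1, h′′(0) = -128.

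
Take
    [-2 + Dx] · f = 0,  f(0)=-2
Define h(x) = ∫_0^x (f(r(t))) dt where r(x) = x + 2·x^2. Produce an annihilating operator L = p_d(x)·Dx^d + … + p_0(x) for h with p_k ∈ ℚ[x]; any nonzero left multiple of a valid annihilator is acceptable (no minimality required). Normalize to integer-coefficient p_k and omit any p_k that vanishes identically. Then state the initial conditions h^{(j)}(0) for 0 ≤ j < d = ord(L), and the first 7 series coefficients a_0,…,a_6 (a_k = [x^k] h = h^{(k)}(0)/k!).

f: a_k = -2, -4, -4, -8/3, -4/3, -8/15, -8/45, …
h₀=f(r): pull back L_f along r ⇒ L₀.
∫: right-multiply L₀ by Dx.
L = (-2 - 8·x)·Dx + Dx^2  (order 2).
h: a_k = 0, -2, -2, -4, -14/3, -20/3, -36/5, …
ICs: h(0) = 0, h′(0) = -2.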